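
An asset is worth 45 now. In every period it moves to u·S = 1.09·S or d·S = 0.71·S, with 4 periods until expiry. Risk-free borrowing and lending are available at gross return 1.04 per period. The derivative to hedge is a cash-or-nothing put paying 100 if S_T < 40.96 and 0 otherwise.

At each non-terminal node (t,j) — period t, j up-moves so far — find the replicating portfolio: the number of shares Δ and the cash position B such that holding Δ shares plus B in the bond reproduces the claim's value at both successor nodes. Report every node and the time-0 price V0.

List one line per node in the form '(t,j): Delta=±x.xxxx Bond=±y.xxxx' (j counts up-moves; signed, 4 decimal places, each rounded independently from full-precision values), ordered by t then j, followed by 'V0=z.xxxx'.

(0,0): Delta=-1.5476 Bond=77.0428
(1,0): Delta=-5.7430 Bond=214.1663
(1,1): Delta=-1.1336 Bond=59.8151
(2,0): Delta=0.0000 Bond=92.4556
(2,1): Delta=-6.3098 Bond=242.4719
(2,2): Delta=-0.6227 Bond=34.8950
(3,0): Delta=0.0000 Bond=96.1538
(3,1): Delta=0.0000 Bond=96.1538
(3,2): Delta=-6.9325 Bond=275.8097
(3,3): Delta=0.0000 Bond=0.0000
V0=7.3986

No-arbitrage ⇒ martingale measure with p* = (R−d)/(u−d) = 0.8684.
Payoff layer (t=4): V(4,0)=100.0000, V(4,1)=100.0000, V(4,2)=100.0000, V(4,3)=0.0000, V(4,4)=0.0000
(3,0): S=16.1060. Δ = (V_up−V_dn)/(S_up−S_dn) = (100.0000−100.0000)/(17.5555−11.4353) = 0.0000. V = [p*·100.0000 + (1−p*)·100.0000]/1.04 = 96.1538. B = V − Δ·S = 96.1538.
(3,1): S=24.7261. Δ = (V_up−V_dn)/(S_up−S_dn) = (100.0000−100.0000)/(26.9515−17.5555) = 0.0000. V = [p*·100.0000 + (1−p*)·100.0000]/1.04 = 96.1538. B = V − Δ·S = 96.1538.
(3,2): S=37.9598. Δ = (V_up−V_dn)/(S_up−S_dn) = (0.0000−100.0000)/(41.3762−26.9515) = -6.9325. V = [p*·0.0000 + (1−p*)·100.0000]/1.04 = 12.6518. B = V − Δ·S = 275.8097.
(3,3): S=58.2763. Δ = (V_up−V_dn)/(S_up−S_dn) = (0.0000−0.0000)/(63.5212−41.3762) = 0.0000. V = [p*·0.0000 + (1−p*)·0.0000]/1.04 = 0.0000. B = V − Δ·S = 0.0000.
(2,0): S=22.6845. Δ = (V_up−V_dn)/(S_up−S_dn) = (96.1538−96.1538)/(24.7261−16.1060) = 0.0000. V = [p*·96.1538 + (1−p*)·96.1538]/1.04 = 92.4556. B = V − Δ·S = 92.4556.
(2,1): S=34.8255. Δ = (V_up−V_dn)/(S_up−S_dn) = (12.6518−96.1538)/(37.9598−24.7261) = -6.3098. V = [p*·12.6518 + (1−p*)·96.1538]/1.04 = 22.7297. B = V − Δ·S = 242.4719.
(2,2): S=53.4645. Δ = (V_up−V_dn)/(S_up−S_dn) = (0.0000−12.6518)/(58.2763−37.9598) = -0.6227. V = [p*·0.0000 + (1−p*)·12.6518]/1.04 = 1.6007. B = V − Δ·S = 34.8950.
(1,0): S=31.9500. Δ = (V_up−V_dn)/(S_up−S_dn) = (22.7297−92.4556)/(34.8255−22.6845) = -5.7430. V = [p*·22.7297 + (1−p*)·92.4556]/1.04 = 30.6771. B = V − Δ·S = 214.1663.
(1,1): S=49.0500. Δ = (V_up−V_dn)/(S_up−S_dn) = (1.6007−22.7297)/(53.4645−34.8255) = -1.1336. V = [p*·1.6007 + (1−p*)·22.7297]/1.04 = 4.2123. B = V − Δ·S = 59.8151.
(0,0): S=45.0000. Δ = (V_up−V_dn)/(S_up−S_dn) = (4.2123−30.6771)/(49.0500−31.9500) = -1.5476. V = [p*·4.2123 + (1−p*)·30.6771]/1.04 = 7.3986. B = V − Δ·S = 77.0428.
Self-financing check: at every node Δ·S+B equals the discounted successor values.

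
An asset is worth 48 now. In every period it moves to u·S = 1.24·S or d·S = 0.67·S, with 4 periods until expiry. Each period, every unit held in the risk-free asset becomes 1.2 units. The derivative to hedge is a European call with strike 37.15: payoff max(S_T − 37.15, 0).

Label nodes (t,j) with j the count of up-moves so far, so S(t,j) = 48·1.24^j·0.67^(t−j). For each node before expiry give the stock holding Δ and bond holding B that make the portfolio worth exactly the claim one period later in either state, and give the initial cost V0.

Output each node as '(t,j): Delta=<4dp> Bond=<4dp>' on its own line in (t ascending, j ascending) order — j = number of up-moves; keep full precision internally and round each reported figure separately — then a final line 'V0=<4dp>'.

The replicating-portfolio and risk-neutral prices coincide; use p* = (1.2−0.67)/(1.24−0.67) = 0.9298 for the latter.
Terminal values V(4,·): V(4,0)=0.0000, V(4,1)=0.0000, V(4,2)=0.0000, V(4,3)=24.1670, V(4,4)=76.3323
  t=3,j=0: stock 14.4366 → up 17.9014 (V=0.0000), down 9.6725 (V=0.0000). Price 0.0000; hedge Δ=0.0000, bond B=0.0000.
  t=3,j=1: stock 26.7185 → up 33.1310 (V=0.0000), down 17.9014 (V=0.0000). Price 0.0000; hedge Δ=0.0000, bond B=0.0000.
  t=3,j=2: stock 49.4492 → up 61.3170 (V=24.1670), down 33.1310 (V=0.0000). Price 18.7259; hedge Δ=0.8574, bond B=-23.6724.
  t=3,j=3: stock 91.5180 → up 113.4823 (V=76.3323), down 61.3170 (V=24.1670). Price 60.5596; hedge Δ=1.0000, bond B=-30.9583.
  t=2,j=0: stock 21.5472 → up 26.7185 (V=0.0000), down 14.4366 (V=0.0000). Price 0.0000; hedge Δ=0.0000, bond B=0.0000.
  t=2,j=1: stock 39.8784 → up 49.4492 (V=18.7259), down 26.7185 (V=0.0000). Price 14.5098; hedge Δ=0.8238, bond B=-18.3426.
  t=2,j=2: stock 73.8048 → up 91.5180 (V=60.5596), down 49.4492 (V=18.7259). Price 48.0199; hedge Δ=0.9944, bond B=-25.3725.
  t=1,j=0: stock 32.1600 → up 39.8784 (V=14.5098), down 21.5472 (V=0.0000). Price 11.2430; hedge Δ=0.7915, bond B=-14.2129.
  t=1,j=1: stock 59.5200 → up 73.8048 (V=48.0199), down 39.8784 (V=14.5098). Price 38.0570; hedge Δ=0.9877, bond B=-20.7327.
  t=0,j=0: stock 48.0000 → up 59.5200 (V=38.0570), down 32.1600 (V=11.2430). Price 30.1461; hedge Δ=0.9800, bond B=-16.8960.
Root portfolio cost Δ·48+B reproduces V0=30.1461.

(0,0): Delta=0.9800 Bond=-16.8960
(1,0): Delta=0.7915 Bond=-14.2129
(1,1): Delta=0.9877 Bond=-20.7327
(2,0): Delta=0.0000 Bond=0.0000
(2,1): Delta=0.8238 Bond=-18.3426
(2,2): Delta=0.9944 Bond=-25.3725
(3,0): Delta=0.0000 Bond=0.0000
(3,1): Delta=0.0000 Bond=0.0000
(3,2): Delta=0.8574 Bond=-23.6724
(3,3): Delta=1.0000 Bond=-30.9583
V0=30.1461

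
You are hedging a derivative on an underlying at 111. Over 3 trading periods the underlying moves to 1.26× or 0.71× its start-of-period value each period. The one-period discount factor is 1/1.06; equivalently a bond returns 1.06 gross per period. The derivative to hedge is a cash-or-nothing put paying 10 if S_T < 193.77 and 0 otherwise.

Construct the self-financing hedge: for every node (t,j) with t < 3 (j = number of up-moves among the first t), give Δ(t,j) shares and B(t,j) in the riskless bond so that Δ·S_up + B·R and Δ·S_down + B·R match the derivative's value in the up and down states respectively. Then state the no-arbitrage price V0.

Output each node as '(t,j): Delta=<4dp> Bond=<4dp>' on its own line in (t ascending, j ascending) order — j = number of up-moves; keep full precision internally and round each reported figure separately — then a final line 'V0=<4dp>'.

The replicating-portfolio and risk-neutral prices coincide; use p* = (1.06−0.71)/(1.26−0.71) = 0.6364 for the latter.
Terminal values V(3,·): V(3,0)=10.0000, V(3,1)=10.0000, V(3,2)=10.0000, V(3,3)=0.0000
(2,0): S=55.9551. Δ = (V_up−V_dn)/(S_up−S_dn) = (10.0000−10.0000)/(70.5034−39.7281) = 0.0000. V = [p*·10.0000 + (1−p*)·10.0000]/1.06 = 9.4340. B = V − Δ·S = 9.4340.
(2,1): S=99.3006. Δ = (V_up−V_dn)/(S_up−S_dn) = (10.0000−10.0000)/(125.1188−70.5034) = 0.0000. V = [p*·10.0000 + (1−p*)·10.0000]/1.06 = 9.4340. B = V − Δ·S = 9.4340.
(2,2): S=176.2236. Δ = (V_up−V_dn)/(S_up−S_dn) = (0.0000−10.0000)/(222.0417−125.1188) = -0.1032. V = [p*·0.0000 + (1−p*)·10.0000]/1.06 = 3.4305. B = V − Δ·S = 21.6123.
(1,0): S=78.8100. Δ = (V_up−V_dn)/(S_up−S_dn) = (9.4340−9.4340)/(99.3006−55.9551) = 0.0000. V = [p*·9.4340 + (1−p*)·9.4340]/1.06 = 8.9000. B = V − Δ·S = 8.9000.
(1,1): S=139.8600. Δ = (V_up−V_dn)/(S_up−S_dn) = (3.4305−9.4340)/(176.2236−99.3006) = -0.0780. V = [p*·3.4305 + (1−p*)·9.4340]/1.06 = 5.2958. B = V − Δ·S = 16.2112.
(0,0): S=111.0000. Δ = (V_up−V_dn)/(S_up−S_dn) = (5.2958−8.9000)/(139.8600−78.8100) = -0.0590. V = [p*·5.2958 + (1−p*)·8.9000]/1.06 = 6.2325. B = V − Δ·S = 12.7854.
Check: Δ(0,0)·S0 + B(0,0) = 6.2325 = V0.

(0,0): Delta=-0.0590 Bond=12.7854
(1,0): Delta=0.0000 Bond=8.9000
(1,1): Delta=-0.0780 Bond=16.2112
(2,0): Delta=0.0000 Bond=9.4340
(2,1): Delta=0.0000 Bond=9.4340
(2,2): Delta=-0.1032 Bond=21.6123
V0=6.2325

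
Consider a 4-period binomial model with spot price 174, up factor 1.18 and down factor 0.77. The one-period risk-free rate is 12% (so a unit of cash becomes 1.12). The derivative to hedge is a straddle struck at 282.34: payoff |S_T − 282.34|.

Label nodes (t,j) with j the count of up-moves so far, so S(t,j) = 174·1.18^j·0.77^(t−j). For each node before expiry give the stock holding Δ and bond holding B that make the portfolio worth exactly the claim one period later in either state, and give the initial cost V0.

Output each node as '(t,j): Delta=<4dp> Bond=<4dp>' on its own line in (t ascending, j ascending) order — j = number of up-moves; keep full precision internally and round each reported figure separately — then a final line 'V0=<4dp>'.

(0,0): Delta=-0.3172 Bond=97.7480
(1,0): Delta=-1.0000 Bond=200.9640
(1,1): Delta=-0.2408 Bond=93.7944
(2,0): Delta=-1.0000 Bond=225.0797
(2,1): Delta=-1.0000 Bond=225.0797
(2,2): Delta=-0.1559 Bond=84.4732
(3,0): Delta=-1.0000 Bond=252.0893
(3,1): Delta=-1.0000 Bond=252.0893
(3,2): Delta=-1.0000 Bond=252.0893
(3,3): Delta=-0.0614 Bond=67.6135
V0=42.5613

Under the risk-neutral measure, an up-move has probability p* = (R−d)/(u−d) = 0.8537 and values discount at R = 1.12.
Payoff layer (t=4): V(4,0)=221.1737, V(4,1)=188.6046, V(4,2)=138.6936, V(4,3)=62.2066, V(4,4)=55.0073
(3,0): S=79.4367. Δ = (V_up−V_dn)/(S_up−S_dn) = (188.6046−221.1737)/(93.7354−61.1663) = -1.0000. V = [p*·188.6046 + (1−p*)·221.1737]/1.12 = 172.6525. B = V − Δ·S = 252.0893.
(3,1): S=121.7342. Δ = (V_up−V_dn)/(S_up−S_dn) = (138.6936−188.6046)/(143.6464−93.7354) = -1.0000. V = [p*·138.6936 + (1−p*)·188.6046]/1.12 = 130.3551. B = V − Δ·S = 252.0893.
(3,2): S=186.5538. Δ = (V_up−V_dn)/(S_up−S_dn) = (62.2066−138.6936)/(220.1334−143.6464) = -1.0000. V = [p*·62.2066 + (1−p*)·138.6936]/1.12 = 65.5355. B = V − Δ·S = 252.0893.
(3,3): S=285.8876. Δ = (V_up−V_dn)/(S_up−S_dn) = (55.0073−62.2066)/(337.3473−220.1334) = -0.0614. V = [p*·55.0073 + (1−p*)·62.2066]/1.12 = 50.0544. B = V − Δ·S = 67.6135.
(2,0): S=103.1646. Δ = (V_up−V_dn)/(S_up−S_dn) = (130.3551−172.6525)/(121.7342−79.4367) = -1.0000. V = [p*·130.3551 + (1−p*)·172.6525]/1.12 = 121.9151. B = V − Δ·S = 225.0797.
(2,1): S=158.0964. Δ = (V_up−V_dn)/(S_up−S_dn) = (65.5355−130.3551)/(186.5538−121.7342) = -1.0000. V = [p*·65.5355 + (1−p*)·130.3551]/1.12 = 66.9833. B = V − Δ·S = 225.0797.
(2,2): S=242.2776. Δ = (V_up−V_dn)/(S_up−S_dn) = (50.0544−65.5355)/(285.8876−186.5538) = -0.1559. V = [p*·50.0544 + (1−p*)·65.5355]/1.12 = 46.7142. B = V − Δ·S = 84.4732.
(1,0): S=133.9800. Δ = (V_up−V_dn)/(S_up−S_dn) = (66.9833−121.9151)/(158.0964−103.1646) = -1.0000. V = [p*·66.9833 + (1−p*)·121.9151]/1.12 = 66.9840. B = V − Δ·S = 200.9640.
(1,1): S=205.3200. Δ = (V_up−V_dn)/(S_up−S_dn) = (46.7142−66.9833)/(242.2776−158.0964) = -0.2408. V = [p*·46.7142 + (1−p*)·66.9833]/1.12 = 44.3575. B = V − Δ·S = 93.7944.
(0,0): S=174.0000. Δ = (V_up−V_dn)/(S_up−S_dn) = (44.3575−66.9840)/(205.3200−133.9800) = -0.3172. V = [p*·44.3575 + (1−p*)·66.9840]/1.12 = 42.5613. B = V − Δ·S = 97.7480.
Check: Δ(0,0)·S0 + B(0,0) = 42.5613 = V0.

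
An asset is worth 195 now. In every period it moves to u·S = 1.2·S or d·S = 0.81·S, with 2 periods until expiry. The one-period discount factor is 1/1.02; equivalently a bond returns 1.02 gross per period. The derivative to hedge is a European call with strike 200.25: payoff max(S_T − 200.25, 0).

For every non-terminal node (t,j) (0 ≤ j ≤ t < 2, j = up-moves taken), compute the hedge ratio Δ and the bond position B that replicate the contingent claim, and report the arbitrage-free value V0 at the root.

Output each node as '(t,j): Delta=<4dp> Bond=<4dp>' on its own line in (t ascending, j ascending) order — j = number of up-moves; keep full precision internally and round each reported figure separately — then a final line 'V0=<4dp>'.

(0,0): Delta=0.5591 Bond=-86.5845
(1,0): Delta=0.0000 Bond=0.0000
(1,1): Delta=0.8826 Bond=-164.0158
V0=22.4478

Risk-neutral probability p* = (R−d)/(u−d) = (1.02−0.81)/(1.2−0.81) = 0.5385.
Terminal payoffs: V(2,0)=0.0000, V(2,1)=0.0000, V(2,2)=80.5500
Node (1,0) S=157.9500: V=(p*·0.0000+(1−p*)·0.0000)/1.02=0.0000; Δ=(0.0000−0.0000)/(189.5400−127.9395)=0.0000; B=V−Δ·S=0.0000
Node (1,1) S=234.0000: V=(p*·80.5500+(1−p*)·0.0000)/1.02=42.5226; Δ=(80.5500−0.0000)/(280.8000−189.5400)=0.8826; B=V−Δ·S=-164.0158
Node (0,0) S=195.0000: V=(p*·42.5226+(1−p*)·0.0000)/1.02=22.4478; Δ=(42.5226−0.0000)/(234.0000−157.9500)=0.5591; B=V−Δ·S=-86.5845
Self-financing check: at every node Δ·S+B equals the discounted successor values.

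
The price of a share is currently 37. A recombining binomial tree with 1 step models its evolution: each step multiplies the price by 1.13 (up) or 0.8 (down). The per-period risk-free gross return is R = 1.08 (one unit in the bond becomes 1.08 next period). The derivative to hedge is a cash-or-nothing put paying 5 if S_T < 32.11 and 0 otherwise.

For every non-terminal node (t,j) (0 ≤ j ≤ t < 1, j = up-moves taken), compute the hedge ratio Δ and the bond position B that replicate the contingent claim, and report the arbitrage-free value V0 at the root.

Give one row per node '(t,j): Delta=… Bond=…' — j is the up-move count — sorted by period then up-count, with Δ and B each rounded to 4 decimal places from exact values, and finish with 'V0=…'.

Since d<R<u, set p* = (R−d)/(u−d) = 0.8485; price each node as the discounted p*-expectation of its children.
Payoff layer (t=1): V(1,0)=5.0000, V(1,1)=0.0000
Node (0,0) S=37.0000: V=(p*·0.0000+(1−p*)·5.0000)/1.08=0.7015; Δ=(0.0000−5.0000)/(41.8100−29.6000)=-0.4095; B=V−Δ·S=15.8530
Check: Δ(0,0)·S0 + B(0,0) = 0.7015 = V0.

(0,0): Delta=-0.4095 Bond=15.8530
V0=0.7015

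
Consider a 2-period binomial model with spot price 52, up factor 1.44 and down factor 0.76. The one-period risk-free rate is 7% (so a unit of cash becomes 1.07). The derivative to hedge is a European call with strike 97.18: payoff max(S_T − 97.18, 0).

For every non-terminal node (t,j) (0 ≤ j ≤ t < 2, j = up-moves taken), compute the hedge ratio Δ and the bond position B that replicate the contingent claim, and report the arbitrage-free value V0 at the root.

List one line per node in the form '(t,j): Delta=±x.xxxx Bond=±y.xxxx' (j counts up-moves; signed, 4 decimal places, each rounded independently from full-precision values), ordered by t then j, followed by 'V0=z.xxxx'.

Risk-neutral probability p* = (R−d)/(u−d) = (1.07−0.76)/(1.44−0.76) = 0.4559.
Payoff layer (t=2): V(2,0)=0.0000, V(2,1)=0.0000, V(2,2)=10.6472
Node (1,0) S=39.5200: V=(p*·0.0000+(1−p*)·0.0000)/1.07=0.0000; Δ=(0.0000−0.0000)/(56.9088−30.0352)=0.0000; B=V−Δ·S=0.0000
Node (1,1) S=74.8800: V=(p*·10.6472+(1−p*)·0.0000)/1.07=4.5363; Δ=(10.6472−0.0000)/(107.8272−56.9088)=0.2091; B=V−Δ·S=-11.1213
Node (0,0) S=52.0000: V=(p*·4.5363+(1−p*)·0.0000)/1.07=1.9327; Δ=(4.5363−0.0000)/(74.8800−39.5200)=0.1283; B=V−Δ·S=-4.7383
Self-financing check: at every node Δ·S+B equals the discounted successor values.

(0,0): Delta=0.1283 Bond=-4.7383
(1,0): Delta=0.0000 Bond=0.0000
(1,1): Delta=0.2091 Bond=-11.1213
V0=1.9327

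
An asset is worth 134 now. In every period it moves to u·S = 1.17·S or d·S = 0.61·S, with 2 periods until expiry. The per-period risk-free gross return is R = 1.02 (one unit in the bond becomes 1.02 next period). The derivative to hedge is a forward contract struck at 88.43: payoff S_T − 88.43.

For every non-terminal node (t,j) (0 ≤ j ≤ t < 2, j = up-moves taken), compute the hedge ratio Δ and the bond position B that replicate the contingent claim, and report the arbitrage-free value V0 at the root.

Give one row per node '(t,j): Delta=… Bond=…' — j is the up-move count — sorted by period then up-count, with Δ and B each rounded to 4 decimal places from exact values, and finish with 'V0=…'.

(0,0): Delta=1.0000 Bond=-84.9962
(1,0): Delta=1.0000 Bond=-86.6961
(1,1): Delta=1.0000 Bond=-86.6961
V0=49.0038

No-arbitrage ⇒ martingale measure with p* = (R−d)/(u−d) = 0.7321.
At expiry t=2: V(2,0)=-38.5686, V(2,1)=7.2058, V(2,2)=95.0026
(1,0): S=81.7400. Δ = (V_up−V_dn)/(S_up−S_dn) = (7.2058−-38.5686)/(95.6358−49.8614) = 1.0000. V = [p*·7.2058 + (1−p*)·-38.5686]/1.02 = -4.9561. B = V − Δ·S = -86.6961.
(1,1): S=156.7800. Δ = (V_up−V_dn)/(S_up−S_dn) = (95.0026−7.2058)/(183.4326−95.6358) = 1.0000. V = [p*·95.0026 + (1−p*)·7.2058]/1.02 = 70.0839. B = V − Δ·S = -86.6961.
(0,0): S=134.0000. Δ = (V_up−V_dn)/(S_up−S_dn) = (70.0839−-4.9561)/(156.7800−81.7400) = 1.0000. V = [p*·70.0839 + (1−p*)·-4.9561]/1.02 = 49.0038. B = V − Δ·S = -84.9962.
Each (Δ,B) replicates both successor values, so the strategy is self-financing and V0 is arbitrage-free.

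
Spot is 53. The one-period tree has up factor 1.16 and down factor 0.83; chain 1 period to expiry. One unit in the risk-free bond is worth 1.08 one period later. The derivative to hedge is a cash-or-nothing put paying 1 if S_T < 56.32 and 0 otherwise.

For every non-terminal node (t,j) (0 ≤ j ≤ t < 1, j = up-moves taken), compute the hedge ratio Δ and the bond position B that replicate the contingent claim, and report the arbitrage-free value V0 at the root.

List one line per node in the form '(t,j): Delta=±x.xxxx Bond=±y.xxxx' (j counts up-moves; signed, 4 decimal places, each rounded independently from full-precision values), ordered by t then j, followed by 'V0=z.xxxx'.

(0,0): Delta=-0.0572 Bond=3.2548
V0=0.2245

Under the risk-neutral measure, an up-move has probability p* = (R−d)/(u−d) = 0.7576 and values discount at R = 1.08.
Terminal values V(1,·): V(1,0)=1.0000, V(1,1)=0.0000
  t=0,j=0: stock 53.0000 → up 61.4800 (V=0.0000), down 43.9900 (V=1.0000). Price 0.2245; hedge Δ=-0.0572, bond B=3.2548.
Check: Δ(0,0)·S0 + B(0,0) = 0.2245 = V0.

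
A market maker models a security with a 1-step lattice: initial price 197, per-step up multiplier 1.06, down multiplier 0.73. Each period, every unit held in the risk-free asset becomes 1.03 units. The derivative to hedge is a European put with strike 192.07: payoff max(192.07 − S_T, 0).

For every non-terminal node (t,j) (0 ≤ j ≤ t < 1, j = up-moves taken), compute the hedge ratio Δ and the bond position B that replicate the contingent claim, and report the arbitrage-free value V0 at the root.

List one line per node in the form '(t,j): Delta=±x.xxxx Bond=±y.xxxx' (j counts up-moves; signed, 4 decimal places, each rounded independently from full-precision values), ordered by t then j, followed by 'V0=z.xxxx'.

Under the risk-neutral measure, an up-move has probability p* = (R−d)/(u−d) = 0.9091 and values discount at R = 1.03.
Terminal payoffs: V(1,0)=48.2600, V(1,1)=0.0000
Node (0,0) S=197.0000: V=(p*·0.0000+(1−p*)·48.2600)/1.03=4.2595; Δ=(0.0000−48.2600)/(208.8200−143.8100)=-0.7423; B=V−Δ·S=150.5019
Each (Δ,B) replicates both successor values, so the strategy is self-financing and V0 is arbitrage-free.

(0,0): Delta=-0.7423 Bond=150.5019
V0=4.2595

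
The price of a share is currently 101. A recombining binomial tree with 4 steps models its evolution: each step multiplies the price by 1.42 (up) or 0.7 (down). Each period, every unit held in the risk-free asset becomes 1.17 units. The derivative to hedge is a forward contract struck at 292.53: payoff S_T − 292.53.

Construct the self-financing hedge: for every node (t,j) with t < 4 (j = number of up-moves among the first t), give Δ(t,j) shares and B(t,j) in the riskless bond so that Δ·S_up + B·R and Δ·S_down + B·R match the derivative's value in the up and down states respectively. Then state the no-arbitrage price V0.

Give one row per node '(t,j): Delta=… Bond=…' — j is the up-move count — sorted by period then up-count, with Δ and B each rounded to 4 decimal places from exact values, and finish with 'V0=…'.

No-arbitrage ⇒ martingale measure with p* = (R−d)/(u−d) = 0.6528.
Terminal payoffs: V(4,0)=-268.2799, V(4,1)=-243.3369, V(4,2)=-192.7384, V(4,3)=-90.0955, V(4,4)=118.1228
(3,0): S=34.6430. Δ = (V_up−V_dn)/(S_up−S_dn) = (-243.3369−-268.2799)/(49.1931−24.2501) = 1.0000. V = [p*·-243.3369 + (1−p*)·-268.2799]/1.17 = -215.3826. B = V − Δ·S = -250.0256.
(3,1): S=70.2758. Δ = (V_up−V_dn)/(S_up−S_dn) = (-192.7384−-243.3369)/(99.7916−49.1931) = 1.0000. V = [p*·-192.7384 + (1−p*)·-243.3369]/1.17 = -179.7498. B = V − Δ·S = -250.0256.
(3,2): S=142.5595. Δ = (V_up−V_dn)/(S_up−S_dn) = (-90.0955−-192.7384)/(202.4345−99.7916) = 1.0000. V = [p*·-90.0955 + (1−p*)·-192.7384]/1.17 = -107.4662. B = V − Δ·S = -250.0256.
(3,3): S=289.1921. Δ = (V_up−V_dn)/(S_up−S_dn) = (118.1228−-90.0955)/(410.6528−202.4345) = 1.0000. V = [p*·118.1228 + (1−p*)·-90.0955]/1.17 = 39.1664. B = V − Δ·S = -250.0256.
(2,0): S=49.4900. Δ = (V_up−V_dn)/(S_up−S_dn) = (-179.7498−-215.3826)/(70.2758−34.6430) = 1.0000. V = [p*·-179.7498 + (1−p*)·-215.3826]/1.17 = -164.2071. B = V − Δ·S = -213.6971.
(2,1): S=100.3940. Δ = (V_up−V_dn)/(S_up−S_dn) = (-107.4662−-179.7498)/(142.5595−70.2758) = 1.0000. V = [p*·-107.4662 + (1−p*)·-179.7498]/1.17 = -113.3031. B = V − Δ·S = -213.6971.
(2,2): S=203.6564. Δ = (V_up−V_dn)/(S_up−S_dn) = (39.1664−-107.4662)/(289.1921−142.5595) = 1.0000. V = [p*·39.1664 + (1−p*)·-107.4662]/1.17 = -10.0407. B = V − Δ·S = -213.6971.
(1,0): S=70.7000. Δ = (V_up−V_dn)/(S_up−S_dn) = (-113.3031−-164.2071)/(100.3940−49.4900) = 1.0000. V = [p*·-113.3031 + (1−p*)·-164.2071]/1.17 = -111.9471. B = V − Δ·S = -182.6471.
(1,1): S=143.4200. Δ = (V_up−V_dn)/(S_up−S_dn) = (-10.0407−-113.3031)/(203.6564−100.3940) = 1.0000. V = [p*·-10.0407 + (1−p*)·-113.3031]/1.17 = -39.2271. B = V − Δ·S = -182.6471.
(0,0): S=101.0000. Δ = (V_up−V_dn)/(S_up−S_dn) = (-39.2271−-111.9471)/(143.4200−70.7000) = 1.0000. V = [p*·-39.2271 + (1−p*)·-111.9471]/1.17 = -55.1086. B = V − Δ·S = -156.1086.
The time-0 hedge costs -55.1086, which is the no-arbitrage price.

(0,0): Delta=1.0000 Bond=-156.1086
(1,0): Delta=1.0000 Bond=-182.6471
(1,1): Delta=1.0000 Bond=-182.6471
(2,0): Delta=1.0000 Bond=-213.6971
(2,1): Delta=1.0000 Bond=-213.6971
(2,2): Delta=1.0000 Bond=-213.6971
(3,0): Delta=1.0000 Bond=-250.0256
(3,1): Delta=1.0000 Bond=-250.0256
(3,2): Delta=1.0000 Bond=-250.0256
(3,3): Delta=1.0000 Bond=-250.0256
V0=-55.1086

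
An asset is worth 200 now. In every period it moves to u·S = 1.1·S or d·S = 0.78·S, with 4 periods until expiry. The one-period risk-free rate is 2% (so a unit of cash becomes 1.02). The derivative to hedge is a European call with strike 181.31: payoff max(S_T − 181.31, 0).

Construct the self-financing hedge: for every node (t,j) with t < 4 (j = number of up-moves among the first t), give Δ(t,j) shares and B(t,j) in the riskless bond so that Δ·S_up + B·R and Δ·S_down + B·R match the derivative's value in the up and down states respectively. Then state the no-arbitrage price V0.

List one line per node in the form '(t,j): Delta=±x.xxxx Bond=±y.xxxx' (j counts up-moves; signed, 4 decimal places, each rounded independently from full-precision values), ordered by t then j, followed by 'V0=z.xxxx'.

(0,0): Delta=0.6927 Bond=-95.6750
(1,0): Delta=0.2851 Bond=-34.0135
(1,1): Delta=0.7890 Bond=-118.7802
(2,0): Delta=0.0000 Bond=0.0000
(2,1): Delta=0.3525 Bond=-46.2584
(2,2): Delta=0.8921 Bond=-146.1216
(3,0): Delta=0.0000 Bond=0.0000
(3,1): Delta=0.0000 Bond=0.0000
(3,2): Delta=0.4358 Bond=-62.9114
(3,3): Delta=1.0000 Bond=-177.7549
V0=42.8560

The replicating-portfolio and risk-neutral prices coincide; use p* = (1.02−0.78)/(1.1−0.78) = 0.7500 for the latter.
Terminal values V(4,·): V(4,0)=0.0000, V(4,1)=0.0000, V(4,2)=0.0000, V(4,3)=26.3260, V(4,4)=111.5100
Node (3,0) S=94.9104: V=(p*·0.0000+(1−p*)·0.0000)/1.02=0.0000; Δ=(0.0000−0.0000)/(104.4014−74.0301)=0.0000; B=V−Δ·S=0.0000
Node (3,1) S=133.8480: V=(p*·0.0000+(1−p*)·0.0000)/1.02=0.0000; Δ=(0.0000−0.0000)/(147.2328−104.4014)=0.0000; B=V−Δ·S=0.0000
Node (3,2) S=188.7600: V=(p*·26.3260+(1−p*)·0.0000)/1.02=19.3574; Δ=(26.3260−0.0000)/(207.6360−147.2328)=0.4358; B=V−Δ·S=-62.9114
Node (3,3) S=266.2000: V=(p*·111.5100+(1−p*)·26.3260)/1.02=88.4451; Δ=(111.5100−26.3260)/(292.8200−207.6360)=1.0000; B=V−Δ·S=-177.7549
Node (2,0) S=121.6800: V=(p*·0.0000+(1−p*)·0.0000)/1.02=0.0000; Δ=(0.0000−0.0000)/(133.8480−94.9104)=0.0000; B=V−Δ·S=0.0000
Node (2,1) S=171.6000: V=(p*·19.3574+(1−p*)·0.0000)/1.02=14.2333; Δ=(19.3574−0.0000)/(188.7600−133.8480)=0.3525; B=V−Δ·S=-46.2584
Node (2,2) S=242.0000: V=(p*·88.4451+(1−p*)·19.3574)/1.02=69.7776; Δ=(88.4451−19.3574)/(266.2000−188.7600)=0.8921; B=V−Δ·S=-146.1216
Node (1,0) S=156.0000: V=(p*·14.2333+(1−p*)·0.0000)/1.02=10.4657; Δ=(14.2333−0.0000)/(171.6000−121.6800)=0.2851; B=V−Δ·S=-34.0135
Node (1,1) S=220.0000: V=(p*·69.7776+(1−p*)·14.2333)/1.02=54.7956; Δ=(69.7776−14.2333)/(242.0000−171.6000)=0.7890; B=V−Δ·S=-118.7802
Node (0,0) S=200.0000: V=(p*·54.7956+(1−p*)·10.4657)/1.02=42.8560; Δ=(54.7956−10.4657)/(220.0000−156.0000)=0.6927; B=V−Δ·S=-95.6750
The time-0 hedge costs 42.8560, which is the no-arbitrage price.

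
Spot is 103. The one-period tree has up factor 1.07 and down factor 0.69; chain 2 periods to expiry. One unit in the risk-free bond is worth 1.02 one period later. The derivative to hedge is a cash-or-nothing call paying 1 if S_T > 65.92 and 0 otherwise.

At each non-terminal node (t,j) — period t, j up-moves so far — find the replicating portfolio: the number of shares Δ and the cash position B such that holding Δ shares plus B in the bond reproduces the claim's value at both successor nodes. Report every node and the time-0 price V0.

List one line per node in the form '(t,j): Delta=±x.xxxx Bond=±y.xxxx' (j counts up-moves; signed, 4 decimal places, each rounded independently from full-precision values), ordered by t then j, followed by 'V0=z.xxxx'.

The replicating-portfolio and risk-neutral prices coincide; use p* = (1.02−0.69)/(1.07−0.69) = 0.8684 for the latter.
At expiry t=2: V(2,0)=0.0000, V(2,1)=1.0000, V(2,2)=1.0000
  t=1,j=0: stock 71.0700 → up 76.0449 (V=1.0000), down 49.0383 (V=0.0000). Price 0.8514; hedge Δ=0.0370, bond B=-1.7802.
  t=1,j=1: stock 110.2100 → up 117.9247 (V=1.0000), down 76.0449 (V=1.0000). Price 0.9804; hedge Δ=0.0000, bond B=0.9804.
  t=0,j=0: stock 103.0000 → up 110.2100 (V=0.9804), down 71.0700 (V=0.8514). Price 0.9445; hedge Δ=0.0033, bond B=0.6051.
The time-0 hedge costs 0.9445, which is the no-arbitrage price.

(0,0): Delta=0.0033 Bond=0.6051
(1,0): Delta=0.0370 Bond=-1.7802
(1,1): Delta=0.0000 Bond=0.9804
V0=0.9445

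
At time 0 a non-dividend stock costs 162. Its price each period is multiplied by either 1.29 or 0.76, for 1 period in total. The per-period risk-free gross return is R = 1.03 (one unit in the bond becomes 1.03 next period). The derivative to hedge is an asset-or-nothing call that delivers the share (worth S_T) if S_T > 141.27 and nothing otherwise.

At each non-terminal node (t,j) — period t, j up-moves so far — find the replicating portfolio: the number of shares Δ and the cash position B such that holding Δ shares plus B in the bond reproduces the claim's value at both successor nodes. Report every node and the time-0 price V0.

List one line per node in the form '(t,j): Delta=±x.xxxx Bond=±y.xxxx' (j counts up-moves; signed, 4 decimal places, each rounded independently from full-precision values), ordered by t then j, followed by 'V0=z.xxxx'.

(0,0): Delta=2.4340 Bond=-290.9412
V0=103.3607

No-arbitrage ⇒ martingale measure with p* = (R−d)/(u−d) = 0.5094.
Terminal values V(1,·): V(1,0)=0.0000, V(1,1)=208.9800
(0,0): S=162.0000. Δ = (V_up−V_dn)/(S_up−S_dn) = (208.9800−0.0000)/(208.9800−123.1200) = 2.4340. V = [p*·208.9800 + (1−p*)·0.0000]/1.03 = 103.3607. B = V − Δ·S = -290.9412.
Each (Δ,B) replicates both successor values, so the strategy is self-financing and V0 is arbitrage-free.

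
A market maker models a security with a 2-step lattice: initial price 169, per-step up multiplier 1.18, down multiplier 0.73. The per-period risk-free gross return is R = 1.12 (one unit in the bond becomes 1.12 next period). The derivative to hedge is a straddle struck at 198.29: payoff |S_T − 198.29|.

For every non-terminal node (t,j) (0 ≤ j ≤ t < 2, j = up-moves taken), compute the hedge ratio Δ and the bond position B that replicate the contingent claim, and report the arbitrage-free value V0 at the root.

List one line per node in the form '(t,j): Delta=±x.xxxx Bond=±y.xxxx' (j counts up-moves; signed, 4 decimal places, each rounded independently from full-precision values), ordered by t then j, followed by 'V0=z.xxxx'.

(0,0): Delta=-0.2465 Bond=75.0793
(1,0): Delta=-1.0000 Bond=177.0446
(1,1): Delta=-0.1748 Bond=69.7879
V0=33.4160

No-arbitrage ⇒ martingale measure with p* = (R−d)/(u−d) = 0.8667.
Terminal payoffs: V(2,0)=108.2299, V(2,1)=52.7134, V(2,2)=37.0256
(1,0): S=123.3700. Δ = (V_up−V_dn)/(S_up−S_dn) = (52.7134−108.2299)/(145.5766−90.0601) = -1.0000. V = [p*·52.7134 + (1−p*)·108.2299]/1.12 = 53.6746. B = V − Δ·S = 177.0446.
(1,1): S=199.4200. Δ = (V_up−V_dn)/(S_up−S_dn) = (37.0256−52.7134)/(235.3156−145.5766) = -0.1748. V = [p*·37.0256 + (1−p*)·52.7134]/1.12 = 34.9262. B = V − Δ·S = 69.7879.
(0,0): S=169.0000. Δ = (V_up−V_dn)/(S_up−S_dn) = (34.9262−53.6746)/(199.4200−123.3700) = -0.2465. V = [p*·34.9262 + (1−p*)·53.6746]/1.12 = 33.4160. B = V − Δ·S = 75.0793.
Check: Δ(0,0)·S0 + B(0,0) = 33.4160 = V0.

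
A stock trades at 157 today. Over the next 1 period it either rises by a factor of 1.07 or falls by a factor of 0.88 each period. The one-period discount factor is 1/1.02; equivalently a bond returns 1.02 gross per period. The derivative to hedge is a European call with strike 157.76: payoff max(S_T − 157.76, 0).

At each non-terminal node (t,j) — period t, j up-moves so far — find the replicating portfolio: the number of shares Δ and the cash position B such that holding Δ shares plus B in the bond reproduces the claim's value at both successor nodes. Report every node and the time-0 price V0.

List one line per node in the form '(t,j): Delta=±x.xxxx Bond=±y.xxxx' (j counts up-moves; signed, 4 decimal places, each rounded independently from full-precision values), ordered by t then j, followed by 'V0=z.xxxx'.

No-arbitrage ⇒ martingale measure with p* = (R−d)/(u−d) = 0.7368.
Payoff layer (t=1): V(1,0)=0.0000, V(1,1)=10.2300
Node (0,0) S=157.0000: V=(p*·10.2300+(1−p*)·0.0000)/1.02=7.3901; Δ=(10.2300−0.0000)/(167.9900−138.1600)=0.3429; B=V−Δ·S=-46.4520
Root portfolio cost Δ·157+B reproduces V0=7.3901.

(0,0): Delta=0.3429 Bond=-46.4520
V0=7.3901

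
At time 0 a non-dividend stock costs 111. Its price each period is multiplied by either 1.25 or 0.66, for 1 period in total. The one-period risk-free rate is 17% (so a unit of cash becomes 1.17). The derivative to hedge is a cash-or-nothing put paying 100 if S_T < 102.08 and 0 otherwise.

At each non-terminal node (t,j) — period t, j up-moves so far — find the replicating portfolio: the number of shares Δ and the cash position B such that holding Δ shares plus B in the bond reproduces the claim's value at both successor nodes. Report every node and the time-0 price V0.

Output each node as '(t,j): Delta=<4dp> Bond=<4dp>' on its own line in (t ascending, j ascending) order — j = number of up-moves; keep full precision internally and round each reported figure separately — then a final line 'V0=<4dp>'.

(0,0): Delta=-1.5270 Bond=181.0807
V0=11.5892

Under the risk-neutral measure, an up-move has probability p* = (R−d)/(u−d) = 0.8644 and values discount at R = 1.17.
Terminal values V(1,·): V(1,0)=100.0000, V(1,1)=0.0000
(0,0): S=111.0000. Δ = (V_up−V_dn)/(S_up−S_dn) = (0.0000−100.0000)/(138.7500−73.2600) = -1.5270. V = [p*·0.0000 + (1−p*)·100.0000]/1.17 = 11.5892. B = V − Δ·S = 181.0807.
Check: Δ(0,0)·S0 + B(0,0) = 11.5892 = V0.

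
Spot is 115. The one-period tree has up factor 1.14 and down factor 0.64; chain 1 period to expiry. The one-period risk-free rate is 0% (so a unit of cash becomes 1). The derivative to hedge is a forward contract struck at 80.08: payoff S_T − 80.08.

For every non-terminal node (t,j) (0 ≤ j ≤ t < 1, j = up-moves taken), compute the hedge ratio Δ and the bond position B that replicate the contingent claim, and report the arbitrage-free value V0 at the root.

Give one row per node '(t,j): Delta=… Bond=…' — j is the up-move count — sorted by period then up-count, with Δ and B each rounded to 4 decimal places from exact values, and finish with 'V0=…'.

Since d<R<u, set p* = (R−d)/(u−d) = 0.7200; price each node as the discounted p*-expectation of its children.
Payoff layer (t=1): V(1,0)=-6.4800, V(1,1)=51.0200
  t=0,j=0: stock 115.0000 → up 131.1000 (V=51.0200), down 73.6000 (V=-6.4800). Price 34.9200; hedge Δ=1.0000, bond B=-80.0800.
Check: Δ(0,0)·S0 + B(0,0) = 34.9200 = V0.

(0,0): Delta=1.0000 Bond=-80.0800
V0=34.9200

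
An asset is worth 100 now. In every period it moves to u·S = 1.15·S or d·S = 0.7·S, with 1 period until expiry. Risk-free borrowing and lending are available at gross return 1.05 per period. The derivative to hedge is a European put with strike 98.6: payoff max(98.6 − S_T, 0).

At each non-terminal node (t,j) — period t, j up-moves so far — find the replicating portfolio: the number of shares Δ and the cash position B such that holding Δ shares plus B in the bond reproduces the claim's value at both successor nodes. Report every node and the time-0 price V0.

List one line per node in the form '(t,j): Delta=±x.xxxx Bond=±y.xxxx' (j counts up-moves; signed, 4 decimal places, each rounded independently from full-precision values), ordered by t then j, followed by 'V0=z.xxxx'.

(0,0): Delta=-0.6356 Bond=69.6085
V0=6.0529

Under the risk-neutral measure, an up-move has probability p* = (R−d)/(u−d) = 0.7778 and values discount at R = 1.05.
At expiry t=1: V(1,0)=28.6000, V(1,1)=0.0000
  t=0,j=0: stock 100.0000 → up 115.0000 (V=0.0000), down 70.0000 (V=28.6000). Price 6.0529; hedge Δ=-0.6356, bond B=69.6085.
Root portfolio cost Δ·100+B reproduces V0=6.0529.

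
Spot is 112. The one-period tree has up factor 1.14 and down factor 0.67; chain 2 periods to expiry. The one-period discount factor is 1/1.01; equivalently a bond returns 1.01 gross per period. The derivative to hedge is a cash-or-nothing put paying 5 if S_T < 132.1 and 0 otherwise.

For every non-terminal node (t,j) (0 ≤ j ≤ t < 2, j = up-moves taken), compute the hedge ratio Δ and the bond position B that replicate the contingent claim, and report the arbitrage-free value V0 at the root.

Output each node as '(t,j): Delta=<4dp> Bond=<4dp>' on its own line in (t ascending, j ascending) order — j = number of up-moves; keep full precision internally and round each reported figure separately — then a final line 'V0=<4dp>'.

Under the risk-neutral measure, an up-move has probability p* = (R−d)/(u−d) = 0.7234 and values discount at R = 1.01.
Payoff layer (t=2): V(2,0)=5.0000, V(2,1)=5.0000, V(2,2)=0.0000
(1,0): S=75.0400. Δ = (V_up−V_dn)/(S_up−S_dn) = (5.0000−5.0000)/(85.5456−50.2768) = 0.0000. V = [p*·5.0000 + (1−p*)·5.0000]/1.01 = 4.9505. B = V − Δ·S = 4.9505.
(1,1): S=127.6800. Δ = (V_up−V_dn)/(S_up−S_dn) = (0.0000−5.0000)/(145.5552−85.5456) = -0.0833. V = [p*·0.0000 + (1−p*)·5.0000]/1.01 = 1.3693. B = V − Δ·S = 12.0076.
(0,0): S=112.0000. Δ = (V_up−V_dn)/(S_up−S_dn) = (1.3693−4.9505)/(127.6800−75.0400) = -0.0680. V = [p*·1.3693 + (1−p*)·4.9505]/1.01 = 2.3365. B = V − Δ·S = 9.9561.
Check: Δ(0,0)·S0 + B(0,0) = 2.3365 = V0.

(0,0): Delta=-0.0680 Bond=9.9561
(1,0): Delta=0.0000 Bond=4.9505
(1,1): Delta=-0.0833 Bond=12.0076
V0=2.3365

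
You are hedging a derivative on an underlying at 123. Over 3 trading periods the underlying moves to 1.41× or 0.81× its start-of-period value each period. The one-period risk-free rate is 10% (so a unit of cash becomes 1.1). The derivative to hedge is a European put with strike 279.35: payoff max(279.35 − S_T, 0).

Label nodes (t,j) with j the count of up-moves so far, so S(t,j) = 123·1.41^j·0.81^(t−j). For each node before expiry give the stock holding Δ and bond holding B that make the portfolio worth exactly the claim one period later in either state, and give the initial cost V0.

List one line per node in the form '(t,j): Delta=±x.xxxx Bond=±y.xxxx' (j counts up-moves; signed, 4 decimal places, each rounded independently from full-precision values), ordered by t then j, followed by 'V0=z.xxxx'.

(0,0): Delta=-0.8288 Bond=194.3726
(1,0): Delta=-1.0000 Bond=230.8678
(1,1): Delta=-0.7236 Bond=195.5755
(2,0): Delta=-1.0000 Bond=253.9545
(2,1): Delta=-1.0000 Bond=253.9545
(2,2): Delta=-0.5539 Bond=173.6342
V0=92.4318

Under the risk-neutral measure, an up-move has probability p* = (R−d)/(u−d) = 0.4833 and values discount at R = 1.1.
At expiry t=3: V(3,0)=213.9828, V(3,1)=165.5626, V(3,2)=81.2756, V(3,3)=0.0000
  t=2,j=0: stock 80.7003 → up 113.7874 (V=165.5626), down 65.3672 (V=213.9828). Price 173.2542; hedge Δ=-1.0000, bond B=253.9545.
  t=2,j=1: stock 140.4783 → up 198.0744 (V=81.2756), down 113.7874 (V=165.5626). Price 113.4762; hedge Δ=-1.0000, bond B=253.9545.
  t=2,j=2: stock 244.5363 → up 344.7962 (V=0.0000), down 198.0744 (V=81.2756). Price 38.1749; hedge Δ=-0.5539, bond B=173.6342.
  t=1,j=0: stock 99.6300 → up 140.4783 (V=113.4762), down 80.7003 (V=173.2542). Price 131.2378; hedge Δ=-1.0000, bond B=230.8678.
  t=1,j=1: stock 173.4300 → up 244.5363 (V=38.1749), down 140.4783 (V=113.4762). Price 70.0733; hedge Δ=-0.7236, bond B=195.5755.
  t=0,j=0: stock 123.0000 → up 173.4300 (V=70.0733), down 99.6300 (V=131.2378). Price 92.4318; hedge Δ=-0.8288, bond B=194.3726.
The time-0 hedge costs 92.4318, which is the no-arbitrage price.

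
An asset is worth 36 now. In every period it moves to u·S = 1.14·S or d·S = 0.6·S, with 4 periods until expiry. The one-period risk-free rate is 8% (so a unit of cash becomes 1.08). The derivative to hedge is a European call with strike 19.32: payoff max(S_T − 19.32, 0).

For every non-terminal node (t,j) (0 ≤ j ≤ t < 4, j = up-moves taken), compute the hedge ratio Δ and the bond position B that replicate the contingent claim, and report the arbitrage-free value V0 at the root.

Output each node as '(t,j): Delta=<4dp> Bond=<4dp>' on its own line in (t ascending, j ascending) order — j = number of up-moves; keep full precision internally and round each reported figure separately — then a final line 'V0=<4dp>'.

(0,0): Delta=0.9624 Bond=-12.7014
(1,0): Delta=0.7365 Bond=-8.8379
(1,1): Delta=0.9773 Bond=-14.3275
(2,0): Delta=0.0000 Bond=0.0000
(2,1): Delta=0.7849 Bond=-10.7380
(2,2): Delta=0.9899 Bond=-16.0656
(3,0): Delta=0.0000 Bond=0.0000
(3,1): Delta=0.0000 Bond=0.0000
(3,2): Delta=0.8366 Bond=-13.0467
(3,3): Delta=1.0000 Bond=-17.8889
V0=21.9449

Under the risk-neutral measure, an up-move has probability p* = (R−d)/(u−d) = 0.8889 and values discount at R = 1.08.
Terminal values V(4,·): V(4,0)=0.0000, V(4,1)=0.0000, V(4,2)=0.0000, V(4,3)=12.6814, V(4,4)=41.4826
  t=3,j=0: stock 7.7760 → up 8.8646 (V=0.0000), down 4.6656 (V=0.0000). Price 0.0000; hedge Δ=0.0000, bond B=0.0000.
  t=3,j=1: stock 14.7744 → up 16.8428 (V=0.0000), down 8.8646 (V=0.0000). Price 0.0000; hedge Δ=0.0000, bond B=0.0000.
  t=3,j=2: stock 28.0714 → up 32.0014 (V=12.6814), down 16.8428 (V=0.0000). Price 10.4373; hedge Δ=0.8366, bond B=-13.0467.
  t=3,j=3: stock 53.3356 → up 60.8026 (V=41.4826), down 32.0014 (V=12.6814). Price 35.4467; hedge Δ=1.0000, bond B=-17.8889.
  t=2,j=0: stock 12.9600 → up 14.7744 (V=0.0000), down 7.7760 (V=0.0000). Price 0.0000; hedge Δ=0.0000, bond B=0.0000.
  t=2,j=1: stock 24.6240 → up 28.0714 (V=10.4373), down 14.7744 (V=0.0000). Price 8.5904; hedge Δ=0.7849, bond B=-10.7380.
  t=2,j=2: stock 46.7856 → up 53.3356 (V=35.4467), down 28.0714 (V=10.4373). Price 30.2480; hedge Δ=0.9899, bond B=-16.0656.
  t=1,j=0: stock 21.6000 → up 24.6240 (V=8.5904), down 12.9600 (V=0.0000). Price 7.0703; hedge Δ=0.7365, bond B=-8.8379.
  t=1,j=1: stock 41.0400 → up 46.7856 (V=30.2480), down 24.6240 (V=8.5904). Price 25.7793; hedge Δ=0.9773, bond B=-14.3275.
  t=0,j=0: stock 36.0000 → up 41.0400 (V=25.7793), down 21.6000 (V=7.0703). Price 21.9449; hedge Δ=0.9624, bond B=-12.7014.
Root portfolio cost Δ·36+B reproduces V0=21.9449.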